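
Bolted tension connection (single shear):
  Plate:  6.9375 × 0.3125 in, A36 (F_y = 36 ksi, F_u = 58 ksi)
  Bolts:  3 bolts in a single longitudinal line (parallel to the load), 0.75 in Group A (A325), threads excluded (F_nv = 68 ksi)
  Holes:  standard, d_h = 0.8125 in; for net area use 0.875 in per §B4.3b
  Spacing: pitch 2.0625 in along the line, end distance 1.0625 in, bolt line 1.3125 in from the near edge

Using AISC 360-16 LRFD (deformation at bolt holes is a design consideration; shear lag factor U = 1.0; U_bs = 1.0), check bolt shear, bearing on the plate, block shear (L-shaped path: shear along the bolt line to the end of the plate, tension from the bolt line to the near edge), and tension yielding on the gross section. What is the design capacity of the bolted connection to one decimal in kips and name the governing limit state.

36.4 kips (block shear governs)

Bolt shear: A_b = π(0.75)²/4 = 0.44179 in². φR_n = 0.75 × 68 × 0.44179 × 3 × 1 = 67.6 kips.
Bearing (0.3125 in plate, F_u = 58 ksi): end bolts L_c = 1.0625 − 0.8125/2 = 0.65625, R_n = min(1.2×0.65625×0.3125×58, 2.4×0.75×0.3125×58) = 14.273 kips/bolt; interior L_c = 2.0625 − 0.8125 = 1.25, R_n = 27.188 kips/bolt. φR_n = 0.75 × (1×14.273 + 2×27.188) = 51.5 kips.
Block shear: shear path 1×[1.0625+2×2.0625] = 1×5.1875 in, A_gv = 1.6211, A_nv = 1×(5.1875 − 2.5×0.875)×0.3125 = 0.9375 in²; tension to near edge: (1.3125 − 0.5×0.875)×0.3125 = 0.27344 in². R_n = min(0.6×58×0.9375, 0.6×36×1.6211) + 1.0×58×0.27344 = min(32.625, 35.016) + 15.86 = 48.485 kips. φR_n = 0.75 × 48.485 = 36.4 kips.
Tension yield (gross): A_g = 6.9375×0.3125 = 2.168 in². φR_n = 0.90 × 36 × 2.168 = 70.2 kips.
Governing: min(67.6, 51.5, 36.4, 70.2) = 36.4 kips → block shear.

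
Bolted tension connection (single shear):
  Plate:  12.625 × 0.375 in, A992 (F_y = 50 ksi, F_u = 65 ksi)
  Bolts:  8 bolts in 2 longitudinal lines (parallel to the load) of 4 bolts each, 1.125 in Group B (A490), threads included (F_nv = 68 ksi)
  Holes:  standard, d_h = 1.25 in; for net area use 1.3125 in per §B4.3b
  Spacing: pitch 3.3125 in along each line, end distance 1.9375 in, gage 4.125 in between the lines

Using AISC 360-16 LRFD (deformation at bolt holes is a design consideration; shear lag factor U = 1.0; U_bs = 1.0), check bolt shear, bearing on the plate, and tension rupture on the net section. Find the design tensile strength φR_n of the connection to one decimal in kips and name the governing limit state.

Bolt shear: A_b = π(1.125)²/4 = 0.99402 in². φR_n = 0.75 × 68 × 0.99402 × 8 × 1 = 405.6 kips.
Bearing (0.375 in plate, F_u = 65 ksi): end bolts L_c = 1.9375 − 1.25/2 = 1.3125, R_n = min(1.2×1.3125×0.375×65, 2.4×1.125×0.375×65) = 38.391 kips/bolt; interior L_c = 3.3125 − 1.25 = 2.0625, R_n = 60.328 kips/bolt. φR_n = 0.75 × (2×38.391 + 6×60.328) = 329.1 kips.
Tension rupture (net): A_n = (12.625 − 2×1.3125)×0.375 = 3.75 in² (U = 1.0, A_e = A_n). φR_n = 0.75 × 65 × 3.75 = 182.8 kips.
Governing: min(405.6, 329.1, 182.8) = 182.8 kips → net-section rupture.

182.8 kips (net-section rupture governs)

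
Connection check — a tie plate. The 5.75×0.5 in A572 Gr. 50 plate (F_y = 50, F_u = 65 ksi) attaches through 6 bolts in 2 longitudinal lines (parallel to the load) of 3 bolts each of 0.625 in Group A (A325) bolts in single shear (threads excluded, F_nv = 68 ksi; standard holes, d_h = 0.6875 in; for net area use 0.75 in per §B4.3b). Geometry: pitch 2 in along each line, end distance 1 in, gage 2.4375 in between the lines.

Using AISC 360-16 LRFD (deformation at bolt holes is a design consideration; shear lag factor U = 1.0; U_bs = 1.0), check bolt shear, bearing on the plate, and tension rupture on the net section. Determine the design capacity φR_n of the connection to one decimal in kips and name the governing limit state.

Bolt shear: A_b = π(0.625)²/4 = 0.3068 in². φR_n = 0.75 × 68 × 0.3068 × 6 × 1 = 93.9 kips.
Bearing (0.5 in plate, F_u = 65 ksi): end bolts L_c = 1 − 0.6875/2 = 0.65625, R_n = min(1.2×0.65625×0.5×65, 2.4×0.625×0.5×65) = 25.594 kips/bolt; interior L_c = 2 − 0.6875 = 1.3125, R_n = 48.75 kips/bolt. φR_n = 0.75 × (2×25.594 + 4×48.75) = 184.6 kips.
Tension rupture (net): A_n = (5.75 − 2×0.75)×0.5 = 2.125 in² (U = 1.0, A_e = A_n). φR_n = 0.75 × 65 × 2.125 = 103.6 kips.
Governing: min(93.9, 184.6, 103.6) = 93.9 kips → bolt shear.

93.9 kips (bolt shear governs)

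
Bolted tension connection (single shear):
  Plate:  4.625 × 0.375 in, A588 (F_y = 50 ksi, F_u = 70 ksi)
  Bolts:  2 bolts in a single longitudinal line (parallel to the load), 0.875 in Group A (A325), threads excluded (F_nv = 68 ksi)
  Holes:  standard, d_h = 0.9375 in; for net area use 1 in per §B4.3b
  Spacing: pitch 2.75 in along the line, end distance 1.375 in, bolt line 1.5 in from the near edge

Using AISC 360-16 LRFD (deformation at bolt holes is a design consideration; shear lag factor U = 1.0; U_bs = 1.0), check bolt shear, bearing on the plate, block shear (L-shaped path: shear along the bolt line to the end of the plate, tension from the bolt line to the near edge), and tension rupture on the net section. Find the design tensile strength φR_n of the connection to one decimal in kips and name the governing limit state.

50.7 kips (block shear governs)

Bolt shear: A_b = π(0.875)²/4 = 0.60132 in². φR_n = 0.75 × 68 × 0.60132 × 2 × 1 = 61.3 kips.
Bearing (0.375 in plate, F_u = 70 ksi): end bolts L_c = 1.375 − 0.9375/2 = 0.90625, R_n = min(1.2×0.90625×0.375×70, 2.4×0.875×0.375×70) = 28.547 kips/bolt; interior L_c = 2.75 − 0.9375 = 1.8125, R_n = 55.125 kips/bolt. φR_n = 0.75 × (1×28.547 + 1×55.125) = 62.8 kips.
Block shear: shear path 1×[1.375+1×2.75] = 1×4.125 in, A_gv = 1.5469, A_nv = 1×(4.125 − 1.5×1)×0.375 = 0.98438 in²; tension to near edge: (1.5 − 0.5×1)×0.375 = 0.375 in². R_n = min(0.6×70×0.98438, 0.6×50×1.5469) + 1.0×70×0.375 = min(41.344, 46.407) + 26.25 = 67.594 kips. φR_n = 0.75 × 67.594 = 50.7 kips.
Tension rupture (net): A_n = (4.625 − 1×1)×0.375 = 1.3594 in² (U = 1.0, A_e = A_n). φR_n = 0.75 × 70 × 1.3594 = 71.4 kips.
Governing: min(61.3, 62.8, 50.7, 71.4) = 50.7 kips → block shear.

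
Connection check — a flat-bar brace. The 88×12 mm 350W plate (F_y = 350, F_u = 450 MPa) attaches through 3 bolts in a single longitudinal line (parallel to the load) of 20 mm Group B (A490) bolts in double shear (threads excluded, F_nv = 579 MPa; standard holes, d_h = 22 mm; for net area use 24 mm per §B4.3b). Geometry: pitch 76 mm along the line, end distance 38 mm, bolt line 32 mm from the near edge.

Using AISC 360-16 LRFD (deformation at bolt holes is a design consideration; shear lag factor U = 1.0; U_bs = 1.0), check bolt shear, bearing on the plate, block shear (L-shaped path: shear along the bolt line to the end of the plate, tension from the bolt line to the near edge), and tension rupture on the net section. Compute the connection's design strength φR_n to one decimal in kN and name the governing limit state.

Bolt shear: A_b = π(20)²/4 = 314.16 mm². φR_n = 0.75 × 579 × 314.16 × 3 × 2 = 818.5 kN.
Bearing (12 mm plate, F_u = 450 MPa): end bolts L_c = 38 − 22/2 = 27, R_n = min(1.2×27×12×450, 2.4×20×12×450) = 174.96 kN/bolt; interior L_c = 76 − 22 = 54, R_n = 259.2 kN/bolt. φR_n = 0.75 × (1×174.96 + 2×259.2) = 520.0 kN.
Block shear: shear path 1×[38+2×76] = 1×190 mm, A_gv = 2280, A_nv = 1×(190 − 2.5×24)×12 = 1560 mm²; tension to near edge: (32 − 0.5×24)×12 = 240 mm². R_n = min(0.6×450×1560, 0.6×350×2280) + 1.0×450×240 = min(421.2, 478.8) + 108 = 529.2 kN. φR_n = 0.75 × 529.2 = 396.9 kN.
Tension rupture (net): A_n = (88 − 1×24)×12 = 768 mm² (U = 1.0, A_e = A_n). φR_n = 0.75 × 450 × 768 = 259.2 kN.
Governing: min(818.5, 520.0, 396.9, 259.2) = 259.2 kN → net-section rupture.

259.2 kN (net-section rupture governs)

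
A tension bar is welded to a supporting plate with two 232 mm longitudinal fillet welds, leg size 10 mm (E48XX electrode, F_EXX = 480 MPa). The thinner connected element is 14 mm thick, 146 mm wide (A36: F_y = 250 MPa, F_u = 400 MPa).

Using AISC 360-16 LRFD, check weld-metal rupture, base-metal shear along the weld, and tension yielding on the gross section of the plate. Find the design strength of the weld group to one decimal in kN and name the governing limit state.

459.9 kN (gross-section yield governs)

Weld metal: throat = 0.707×10 = 7.07 mm, L = 2×232 = 464 mm. φR_n = 0.75 × 0.6 × 480 × 7.07 × 464 = 708.6 kN.
Base metal shear (14 mm plate): yield φR_n = 1.0×0.6×250×14×464 = 974.4 kN; rupture φR_n = 0.75×0.6×400×14×464 = 1169.3 kN; take 974.4 kN (yield).
Tension yield (gross): A_g = 146×14 = 2044 mm². φR_n = 0.90 × 250 × 2044 = 459.9 kN.
Governing: min(708.6, 974.4, 459.9) = 459.9 kN → gross-section yield.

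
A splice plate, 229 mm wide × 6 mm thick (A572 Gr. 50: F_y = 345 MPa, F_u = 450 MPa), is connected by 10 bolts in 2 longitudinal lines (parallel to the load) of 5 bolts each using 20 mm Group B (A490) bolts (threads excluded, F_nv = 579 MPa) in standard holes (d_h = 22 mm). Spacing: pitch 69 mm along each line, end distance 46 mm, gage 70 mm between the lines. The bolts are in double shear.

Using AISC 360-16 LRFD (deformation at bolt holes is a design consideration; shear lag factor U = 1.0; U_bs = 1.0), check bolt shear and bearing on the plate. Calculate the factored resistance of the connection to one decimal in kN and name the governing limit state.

947.7 kN (bearing governs)

Bolt shear: A_b = π(20)²/4 = 314.16 mm². φR_n = 0.75 × 579 × 314.16 × 10 × 2 = 2728.5 kN.
Bearing (6 mm plate, F_u = 450 MPa): end bolts L_c = 46 − 22/2 = 35, R_n = min(1.2×35×6×450, 2.4×20×6×450) = 113.4 kN/bolt; interior L_c = 69 − 22 = 47, R_n = 129.6 kN/bolt. φR_n = 0.75 × (2×113.4 + 8×129.6) = 947.7 kN.
Governing: min(2728.5, 947.7) = 947.7 kN → bearing.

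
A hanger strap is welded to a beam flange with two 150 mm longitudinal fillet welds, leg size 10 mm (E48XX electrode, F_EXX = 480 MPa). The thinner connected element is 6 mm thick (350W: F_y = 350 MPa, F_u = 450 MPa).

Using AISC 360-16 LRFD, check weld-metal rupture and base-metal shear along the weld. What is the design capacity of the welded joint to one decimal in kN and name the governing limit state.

Weld metal: throat = 0.707×10 = 7.07 mm, L = 2×150 = 300 mm. φR_n = 0.75 × 0.6 × 480 × 7.07 × 300 = 458.1 kN.
Base metal shear (6 mm plate): yield φR_n = 1.0×0.6×350×6×300 = 378.0 kN; rupture φR_n = 0.75×0.6×450×6×300 = 364.5 kN; take 364.5 kN (rupture).
Governing: min(458.1, 364.5) = 364.5 kN → base-metal shear.

364.5 kN (base-metal shear governs)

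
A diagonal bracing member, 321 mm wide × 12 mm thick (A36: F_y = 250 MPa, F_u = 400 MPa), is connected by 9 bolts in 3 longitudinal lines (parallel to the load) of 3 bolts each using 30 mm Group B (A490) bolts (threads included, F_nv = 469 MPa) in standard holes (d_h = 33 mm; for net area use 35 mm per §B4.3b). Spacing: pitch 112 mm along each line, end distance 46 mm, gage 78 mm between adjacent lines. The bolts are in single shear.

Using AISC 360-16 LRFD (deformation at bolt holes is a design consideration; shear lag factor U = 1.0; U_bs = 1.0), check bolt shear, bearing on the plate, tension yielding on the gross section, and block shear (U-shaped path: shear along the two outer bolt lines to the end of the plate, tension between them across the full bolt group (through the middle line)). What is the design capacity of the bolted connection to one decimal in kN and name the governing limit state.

866.7 kN (gross-section yield governs)

Bolt shear: A_b = π(30)²/4 = 706.86 mm². φR_n = 0.75 × 469 × 706.86 × 9 × 1 = 2237.7 kN.
Bearing (12 mm plate, F_u = 400 MPa): end bolts L_c = 46 − 33/2 = 29.5, R_n = min(1.2×29.5×12×400, 2.4×30×12×400) = 169.92 kN/bolt; interior L_c = 112 − 33 = 79, R_n = 345.6 kN/bolt. φR_n = 0.75 × (3×169.92 + 6×345.6) = 1937.5 kN.
Tension yield (gross): A_g = 321×12 = 3852 mm². φR_n = 0.90 × 250 × 3852 = 866.7 kN.
Block shear: shear path 2×[46+2×112] = 2×270 mm, A_gv = 6480, A_nv = 2×(270 − 2.5×35)×12 = 4380 mm²; tension across gage: (156 − 2×35)×12 = 1032 mm². R_n = min(0.6×400×4380, 0.6×250×6480) + 1.0×400×1032 = min(1051.2, 972) + 412.8 = 1384.8 kN. φR_n = 0.75 × 1384.8 = 1038.6 kN.
Governing: min(2237.7, 1937.5, 866.7, 1038.6) = 866.7 kN → gross-section yield.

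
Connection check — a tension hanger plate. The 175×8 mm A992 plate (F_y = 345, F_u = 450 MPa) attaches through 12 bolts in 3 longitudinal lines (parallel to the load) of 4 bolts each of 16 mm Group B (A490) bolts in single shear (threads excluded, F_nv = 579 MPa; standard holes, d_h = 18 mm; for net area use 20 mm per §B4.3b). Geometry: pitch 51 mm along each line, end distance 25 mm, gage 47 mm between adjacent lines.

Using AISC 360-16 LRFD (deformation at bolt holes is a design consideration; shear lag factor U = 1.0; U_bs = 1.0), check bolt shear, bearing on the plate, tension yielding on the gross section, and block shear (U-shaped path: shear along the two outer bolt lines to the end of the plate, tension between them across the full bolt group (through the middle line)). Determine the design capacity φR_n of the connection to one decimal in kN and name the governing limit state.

Bolt shear: A_b = π(16)²/4 = 201.06 mm². φR_n = 0.75 × 579 × 201.06 × 12 × 1 = 1047.7 kN.
Bearing (8 mm plate, F_u = 450 MPa): end bolts L_c = 25 − 18/2 = 16, R_n = min(1.2×16×8×450, 2.4×16×8×450) = 69.12 kN/bolt; interior L_c = 51 − 18 = 33, R_n = 138.24 kN/bolt. φR_n = 0.75 × (3×69.12 + 9×138.24) = 1088.6 kN.
Tension yield (gross): A_g = 175×8 = 1400 mm². φR_n = 0.90 × 345 × 1400 = 434.7 kN.
Block shear: shear path 2×[25+3×51] = 2×178 mm, A_gv = 2848, A_nv = 2×(178 − 3.5×20)×8 = 1728 mm²; tension across gage: (94 − 2×20)×8 = 432 mm². R_n = min(0.6×450×1728, 0.6×345×2848) + 1.0×450×432 = min(466.56, 589.54) + 194.4 = 660.96 kN. φR_n = 0.75 × 660.96 = 495.7 kN.
Governing: min(1047.7, 1088.6, 434.7, 495.7) = 434.7 kN → gross-section yield.

434.7 kN (gross-section yield governs)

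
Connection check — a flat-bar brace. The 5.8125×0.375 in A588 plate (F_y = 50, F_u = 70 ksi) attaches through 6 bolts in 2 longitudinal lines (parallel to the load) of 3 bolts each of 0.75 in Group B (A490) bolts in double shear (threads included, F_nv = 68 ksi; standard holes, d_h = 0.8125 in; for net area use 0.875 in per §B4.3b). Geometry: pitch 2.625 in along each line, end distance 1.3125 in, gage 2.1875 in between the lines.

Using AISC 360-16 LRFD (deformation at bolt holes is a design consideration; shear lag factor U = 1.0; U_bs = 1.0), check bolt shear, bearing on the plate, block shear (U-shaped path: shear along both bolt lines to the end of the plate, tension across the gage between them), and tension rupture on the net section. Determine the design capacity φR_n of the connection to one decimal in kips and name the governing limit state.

Bolt shear: A_b = π(0.75)²/4 = 0.44179 in². φR_n = 0.75 × 68 × 0.44179 × 6 × 2 = 270.4 kips.
Bearing (0.375 in plate, F_u = 70 ksi): end bolts L_c = 1.3125 − 0.8125/2 = 0.90625, R_n = min(1.2×0.90625×0.375×70, 2.4×0.75×0.375×70) = 28.547 kips/bolt; interior L_c = 2.625 − 0.8125 = 1.8125, R_n = 47.25 kips/bolt. φR_n = 0.75 × (2×28.547 + 4×47.25) = 184.6 kips.
Block shear: shear path 2×[1.3125+2×2.625] = 2×6.5625 in, A_gv = 4.9219, A_nv = 2×(6.5625 − 2.5×0.875)×0.375 = 3.2813 in²; tension across gage: (2.1875 − 1×0.875)×0.375 = 0.49219 in². R_n = min(0.6×70×3.2813, 0.6×50×4.9219) + 1.0×70×0.49219 = min(137.81, 147.66) + 34.453 = 172.26 kips. φR_n = 0.75 × 172.26 = 129.2 kips.
Tension rupture (net): A_n = (5.8125 − 2×0.875)×0.375 = 1.5234 in² (U = 1.0, A_e = A_n). φR_n = 0.75 × 70 × 1.5234 = 80.0 kips.
Governing: min(270.4, 184.6, 129.2, 80.0) = 80.0 kips → net-section rupture.

80.0 kips (net-section rupture governs)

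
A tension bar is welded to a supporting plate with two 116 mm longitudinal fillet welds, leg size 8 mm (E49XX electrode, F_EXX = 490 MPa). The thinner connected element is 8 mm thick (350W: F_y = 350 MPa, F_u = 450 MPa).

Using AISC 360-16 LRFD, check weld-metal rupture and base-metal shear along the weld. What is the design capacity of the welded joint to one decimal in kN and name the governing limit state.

289.3 kN (weld metal governs)

Weld metal: throat = 0.707×8 = 5.656 mm, L = 2×116 = 232 mm. φR_n = 0.75 × 0.6 × 490 × 5.656 × 232 = 289.3 kN.
Base metal shear (8 mm plate): yield φR_n = 1.0×0.6×350×8×232 = 389.8 kN; rupture φR_n = 0.75×0.6×450×8×232 = 375.8 kN; take 375.8 kN (rupture).
Governing: min(289.3, 375.8) = 289.3 kN → weld metal.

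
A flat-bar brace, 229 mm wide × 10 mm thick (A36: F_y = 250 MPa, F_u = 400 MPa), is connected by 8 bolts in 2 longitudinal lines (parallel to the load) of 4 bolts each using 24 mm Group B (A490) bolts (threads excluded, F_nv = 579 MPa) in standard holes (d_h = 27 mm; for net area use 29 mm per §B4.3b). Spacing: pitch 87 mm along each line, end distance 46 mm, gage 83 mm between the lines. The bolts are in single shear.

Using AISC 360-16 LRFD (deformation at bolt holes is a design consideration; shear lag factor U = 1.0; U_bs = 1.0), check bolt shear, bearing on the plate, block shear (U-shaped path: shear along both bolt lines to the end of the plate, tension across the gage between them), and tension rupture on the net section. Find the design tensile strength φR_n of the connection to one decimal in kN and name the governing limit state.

Bolt shear: A_b = π(24)²/4 = 452.39 mm². φR_n = 0.75 × 579 × 452.39 × 8 × 1 = 1571.6 kN.
Bearing (10 mm plate, F_u = 400 MPa): end bolts L_c = 46 − 27/2 = 32.5, R_n = min(1.2×32.5×10×400, 2.4×24×10×400) = 156 kN/bolt; interior L_c = 87 − 27 = 60, R_n = 230.4 kN/bolt. φR_n = 0.75 × (2×156 + 6×230.4) = 1270.8 kN.
Block shear: shear path 2×[46+3×87] = 2×307 mm, A_gv = 6140, A_nv = 2×(307 − 3.5×29)×10 = 4110 mm²; tension across gage: (83 − 1×29)×10 = 540 mm². R_n = min(0.6×400×4110, 0.6×250×6140) + 1.0×400×540 = min(986.4, 921) + 216 = 1137 kN. φR_n = 0.75 × 1137 = 852.8 kN.
Tension rupture (net): A_n = (229 − 2×29)×10 = 1710 mm² (U = 1.0, A_e = A_n). φR_n = 0.75 × 400 × 1710 = 513.0 kN.
Governing: min(1571.6, 1270.8, 852.8, 513.0) = 513.0 kN → net-section rupture.

513.0 kN (net-section rupture governs)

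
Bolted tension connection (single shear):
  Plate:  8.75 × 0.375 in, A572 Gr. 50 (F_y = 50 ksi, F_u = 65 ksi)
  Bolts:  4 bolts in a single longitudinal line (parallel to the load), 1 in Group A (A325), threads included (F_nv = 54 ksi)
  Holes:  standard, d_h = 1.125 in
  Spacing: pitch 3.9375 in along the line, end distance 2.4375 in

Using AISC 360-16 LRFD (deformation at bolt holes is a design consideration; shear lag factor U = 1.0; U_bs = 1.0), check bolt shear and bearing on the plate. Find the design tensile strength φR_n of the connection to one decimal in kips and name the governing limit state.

Bolt shear: A_b = π(1)²/4 = 0.7854 in². φR_n = 0.75 × 54 × 0.7854 × 4 × 1 = 127.2 kips.
Bearing (0.375 in plate, F_u = 65 ksi): end bolts L_c = 2.4375 − 1.125/2 = 1.875, R_n = min(1.2×1.875×0.375×65, 2.4×1×0.375×65) = 54.844 kips/bolt; interior L_c = 3.9375 − 1.125 = 2.8125, R_n = 58.5 kips/bolt. φR_n = 0.75 × (1×54.844 + 3×58.5) = 172.8 kips.
Governing: min(127.2, 172.8) = 127.2 kips → bolt shear.

127.2 kips (bolt shear governs)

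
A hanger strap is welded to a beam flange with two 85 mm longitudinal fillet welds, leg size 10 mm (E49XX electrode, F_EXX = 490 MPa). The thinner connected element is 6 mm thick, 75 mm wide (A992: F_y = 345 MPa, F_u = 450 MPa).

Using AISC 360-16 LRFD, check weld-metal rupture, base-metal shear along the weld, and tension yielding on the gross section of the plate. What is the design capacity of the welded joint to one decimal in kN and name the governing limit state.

Weld metal: throat = 0.707×10 = 7.07 mm, L = 2×85 = 170 mm. φR_n = 0.75 × 0.6 × 490 × 7.07 × 170 = 265.0 kN.
Base metal shear (6 mm plate): yield φR_n = 1.0×0.6×345×6×170 = 211.1 kN; rupture φR_n = 0.75×0.6×450×6×170 = 206.6 kN; take 206.6 kN (rupture).
Tension yield (gross): A_g = 75×6 = 450 mm². φR_n = 0.90 × 345 × 450 = 139.7 kN.
Governing: min(265.0, 206.6, 139.7) = 139.7 kN → gross-section yield.

139.7 kN (gross-section yield governs)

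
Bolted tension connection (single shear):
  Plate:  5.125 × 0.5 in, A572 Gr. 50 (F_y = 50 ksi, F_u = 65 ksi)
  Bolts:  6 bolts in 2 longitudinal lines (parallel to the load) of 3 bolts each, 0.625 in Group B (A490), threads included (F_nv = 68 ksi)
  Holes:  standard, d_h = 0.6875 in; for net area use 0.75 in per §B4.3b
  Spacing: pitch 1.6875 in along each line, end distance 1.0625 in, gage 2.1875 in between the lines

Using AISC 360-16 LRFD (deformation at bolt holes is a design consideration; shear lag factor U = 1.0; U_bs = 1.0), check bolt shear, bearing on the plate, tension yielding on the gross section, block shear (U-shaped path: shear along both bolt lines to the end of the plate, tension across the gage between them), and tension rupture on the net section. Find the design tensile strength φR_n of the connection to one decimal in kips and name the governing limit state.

Bolt shear: A_b = π(0.625)²/4 = 0.3068 in². φR_n = 0.75 × 68 × 0.3068 × 6 × 1 = 93.9 kips.
Bearing (0.5 in plate, F_u = 65 ksi): end bolts L_c = 1.0625 − 0.6875/2 = 0.71875, R_n = min(1.2×0.71875×0.5×65, 2.4×0.625×0.5×65) = 28.031 kips/bolt; interior L_c = 1.6875 − 0.6875 = 1, R_n = 39 kips/bolt. φR_n = 0.75 × (2×28.031 + 4×39) = 159.0 kips.
Tension yield (gross): A_g = 5.125×0.5 = 2.5625 in². φR_n = 0.90 × 50 × 2.5625 = 115.3 kips.
Block shear: shear path 2×[1.0625+2×1.6875] = 2×4.4375 in, A_gv = 4.4375, A_nv = 2×(4.4375 − 2.5×0.75)×0.5 = 2.5625 in²; tension across gage: (2.1875 − 1×0.75)×0.5 = 0.71875 in². R_n = min(0.6×65×2.5625, 0.6×50×4.4375) + 1.0×65×0.71875 = min(99.938, 133.13) + 46.719 = 146.66 kips. φR_n = 0.75 × 146.66 = 110.0 kips.
Tension rupture (net): A_n = (5.125 − 2×0.75)×0.5 = 1.8125 in² (U = 1.0, A_e = A_n). φR_n = 0.75 × 65 × 1.8125 = 88.4 kips.
Governing: min(93.9, 159.0, 115.3, 110.0, 88.4) = 88.4 kips → net-section rupture.

88.4 kips (net-section rupture governs)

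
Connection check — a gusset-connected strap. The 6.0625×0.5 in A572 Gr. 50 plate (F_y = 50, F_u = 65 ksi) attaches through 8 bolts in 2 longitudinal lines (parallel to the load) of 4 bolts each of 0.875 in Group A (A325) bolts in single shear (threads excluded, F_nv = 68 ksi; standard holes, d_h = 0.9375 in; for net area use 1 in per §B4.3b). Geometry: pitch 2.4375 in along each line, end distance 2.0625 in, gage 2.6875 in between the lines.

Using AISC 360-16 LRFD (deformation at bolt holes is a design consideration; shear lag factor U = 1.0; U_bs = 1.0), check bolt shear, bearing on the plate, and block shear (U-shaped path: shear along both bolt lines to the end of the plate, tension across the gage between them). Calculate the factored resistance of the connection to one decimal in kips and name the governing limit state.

213.0 kips (block shear governs)

Bolt shear: A_b = π(0.875)²/4 = 0.60132 in². φR_n = 0.75 × 68 × 0.60132 × 8 × 1 = 245.3 kips.
Bearing (0.5 in plate, F_u = 65 ksi): end bolts L_c = 2.0625 − 0.9375/2 = 1.59375, R_n = min(1.2×1.59375×0.5×65, 2.4×0.875×0.5×65) = 62.156 kips/bolt; interior L_c = 2.4375 − 0.9375 = 1.5, R_n = 58.5 kips/bolt. φR_n = 0.75 × (2×62.156 + 6×58.5) = 356.5 kips.
Block shear: shear path 2×[2.0625+3×2.4375] = 2×9.375 in, A_gv = 9.375, A_nv = 2×(9.375 − 3.5×1)×0.5 = 5.875 in²; tension across gage: (2.6875 − 1×1)×0.5 = 0.84375 in². R_n = min(0.6×65×5.875, 0.6×50×9.375) + 1.0×65×0.84375 = min(229.13, 281.25) + 54.844 = 283.97 kips. φR_n = 0.75 × 283.97 = 213.0 kips.
Governing: min(245.3, 356.5, 213.0) = 213.0 kips → block shear.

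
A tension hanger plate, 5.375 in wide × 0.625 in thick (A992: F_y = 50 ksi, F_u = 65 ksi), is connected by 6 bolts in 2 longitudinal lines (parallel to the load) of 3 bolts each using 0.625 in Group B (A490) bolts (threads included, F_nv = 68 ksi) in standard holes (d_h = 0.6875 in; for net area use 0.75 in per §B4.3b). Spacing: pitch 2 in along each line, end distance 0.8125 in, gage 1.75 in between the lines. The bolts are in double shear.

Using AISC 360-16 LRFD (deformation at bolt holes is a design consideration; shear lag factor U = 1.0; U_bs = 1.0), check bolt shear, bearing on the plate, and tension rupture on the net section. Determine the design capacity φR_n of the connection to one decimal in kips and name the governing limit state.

Bolt shear: A_b = π(0.625)²/4 = 0.3068 in². φR_n = 0.75 × 68 × 0.3068 × 6 × 2 = 187.8 kips.
Bearing (0.625 in plate, F_u = 65 ksi): end bolts L_c = 0.8125 − 0.6875/2 = 0.46875, R_n = min(1.2×0.46875×0.625×65, 2.4×0.625×0.625×65) = 22.852 kips/bolt; interior L_c = 2 − 0.6875 = 1.3125, R_n = 60.938 kips/bolt. φR_n = 0.75 × (2×22.852 + 4×60.938) = 217.1 kips.
Tension rupture (net): A_n = (5.375 − 2×0.75)×0.625 = 2.4219 in² (U = 1.0, A_e = A_n). φR_n = 0.75 × 65 × 2.4219 = 118.1 kips.
Governing: min(187.8, 217.1, 118.1) = 118.1 kips → net-section rupture.

118.1 kips (net-section rupture governs)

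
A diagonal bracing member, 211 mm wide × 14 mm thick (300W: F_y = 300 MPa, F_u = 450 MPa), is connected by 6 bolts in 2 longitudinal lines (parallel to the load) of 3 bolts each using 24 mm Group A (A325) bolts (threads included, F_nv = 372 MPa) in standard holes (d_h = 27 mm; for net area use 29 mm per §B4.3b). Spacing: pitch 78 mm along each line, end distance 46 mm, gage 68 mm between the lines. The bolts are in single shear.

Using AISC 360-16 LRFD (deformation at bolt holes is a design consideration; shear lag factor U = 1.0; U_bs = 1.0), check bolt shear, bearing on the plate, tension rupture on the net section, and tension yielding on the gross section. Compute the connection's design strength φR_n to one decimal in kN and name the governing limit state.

Bolt shear: A_b = π(24)²/4 = 452.39 mm². φR_n = 0.75 × 372 × 452.39 × 6 × 1 = 757.3 kN.
Bearing (14 mm plate, F_u = 450 MPa): end bolts L_c = 46 − 27/2 = 32.5, R_n = min(1.2×32.5×14×450, 2.4×24×14×450) = 245.7 kN/bolt; interior L_c = 78 − 27 = 51, R_n = 362.88 kN/bolt. φR_n = 0.75 × (2×245.7 + 4×362.88) = 1457.2 kN.
Tension rupture (net): A_n = (211 − 2×29)×14 = 2142 mm² (U = 1.0, A_e = A_n). φR_n = 0.75 × 450 × 2142 = 722.9 kN.
Tension yield (gross): A_g = 211×14 = 2954 mm². φR_n = 0.90 × 300 × 2954 = 797.6 kN.
Governing: min(757.3, 1457.2, 722.9, 797.6) = 722.9 kN → net-section rupture.

722.9 kN (net-section rupture governs)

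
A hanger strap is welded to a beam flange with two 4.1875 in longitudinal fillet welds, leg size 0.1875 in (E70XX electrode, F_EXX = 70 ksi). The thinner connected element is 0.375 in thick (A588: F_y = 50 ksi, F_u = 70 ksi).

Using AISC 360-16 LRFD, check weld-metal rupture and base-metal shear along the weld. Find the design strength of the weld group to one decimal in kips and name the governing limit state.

35.0 kips (weld metal governs)

Weld metal: throat = 0.707×0.1875 = 0.13256 in, L = 2×4.1875 = 8.375 in. φR_n = 0.75 × 0.6 × 70 × 0.13256 × 8.375 = 35.0 kips.
Base metal shear (0.375 in plate): yield φR_n = 1.0×0.6×50×0.375×8.375 = 94.2 kips; rupture φR_n = 0.75×0.6×70×0.375×8.375 = 98.9 kips; take 94.2 kips (yield).
Governing: min(35.0, 94.2) = 35.0 kips → weld metal.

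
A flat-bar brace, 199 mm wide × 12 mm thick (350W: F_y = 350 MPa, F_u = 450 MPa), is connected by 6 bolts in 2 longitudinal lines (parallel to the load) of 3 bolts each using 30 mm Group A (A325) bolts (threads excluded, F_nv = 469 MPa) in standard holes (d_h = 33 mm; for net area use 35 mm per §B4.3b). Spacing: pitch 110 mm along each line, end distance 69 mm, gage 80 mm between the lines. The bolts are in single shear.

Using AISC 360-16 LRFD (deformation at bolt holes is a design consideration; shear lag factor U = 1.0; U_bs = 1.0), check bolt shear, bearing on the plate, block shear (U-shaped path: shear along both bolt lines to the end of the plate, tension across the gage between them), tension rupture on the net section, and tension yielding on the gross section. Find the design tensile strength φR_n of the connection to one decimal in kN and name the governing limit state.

Bolt shear: A_b = π(30)²/4 = 706.86 mm². φR_n = 0.75 × 469 × 706.86 × 6 × 1 = 1491.8 kN.
Bearing (12 mm plate, F_u = 450 MPa): end bolts L_c = 69 − 33/2 = 52.5, R_n = min(1.2×52.5×12×450, 2.4×30×12×450) = 340.2 kN/bolt; interior L_c = 110 − 33 = 77, R_n = 388.8 kN/bolt. φR_n = 0.75 × (2×340.2 + 4×388.8) = 1676.7 kN.
Block shear: shear path 2×[69+2×110] = 2×289 mm, A_gv = 6936, A_nv = 2×(289 − 2.5×35)×12 = 4836 mm²; tension across gage: (80 − 1×35)×12 = 540 mm². R_n = min(0.6×450×4836, 0.6×350×6936) + 1.0×450×540 = min(1305.7, 1456.6) + 243 = 1548.7 kN. φR_n = 0.75 × 1548.7 = 1161.5 kN.
Tension rupture (net): A_n = (199 − 2×35)×12 = 1548 mm² (U = 1.0, A_e = A_n). φR_n = 0.75 × 450 × 1548 = 522.5 kN.
Tension yield (gross): A_g = 199×12 = 2388 mm². φR_n = 0.90 × 350 × 2388 = 752.2 kN.
Governing: min(1491.8, 1676.7, 1161.5, 522.5, 752.2) = 522.5 kN → net-section rupture.

522.5 kN (net-section rupture governs)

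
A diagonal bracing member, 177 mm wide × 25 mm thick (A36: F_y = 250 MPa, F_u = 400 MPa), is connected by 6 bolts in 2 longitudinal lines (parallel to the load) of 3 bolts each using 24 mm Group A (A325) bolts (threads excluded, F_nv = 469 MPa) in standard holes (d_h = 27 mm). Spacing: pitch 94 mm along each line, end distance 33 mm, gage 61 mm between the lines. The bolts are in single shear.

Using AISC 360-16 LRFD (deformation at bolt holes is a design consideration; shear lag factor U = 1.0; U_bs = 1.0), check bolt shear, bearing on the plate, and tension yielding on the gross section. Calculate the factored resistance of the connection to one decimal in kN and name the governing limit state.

Bolt shear: A_b = π(24)²/4 = 452.39 mm². φR_n = 0.75 × 469 × 452.39 × 6 × 1 = 954.8 kN.
Bearing (25 mm plate, F_u = 400 MPa): end bolts L_c = 33 − 27/2 = 19.5, R_n = min(1.2×19.5×25×400, 2.4×24×25×400) = 234 kN/bolt; interior L_c = 94 − 27 = 67, R_n = 576 kN/bolt. φR_n = 0.75 × (2×234 + 4×576) = 2079.0 kN.
Tension yield (gross): A_g = 177×25 = 4425 mm². φR_n = 0.90 × 250 × 4425 = 995.6 kN.
Governing: min(954.8, 2079.0, 995.6) = 954.8 kN → bolt shear.

954.8 kN (bolt shear governs)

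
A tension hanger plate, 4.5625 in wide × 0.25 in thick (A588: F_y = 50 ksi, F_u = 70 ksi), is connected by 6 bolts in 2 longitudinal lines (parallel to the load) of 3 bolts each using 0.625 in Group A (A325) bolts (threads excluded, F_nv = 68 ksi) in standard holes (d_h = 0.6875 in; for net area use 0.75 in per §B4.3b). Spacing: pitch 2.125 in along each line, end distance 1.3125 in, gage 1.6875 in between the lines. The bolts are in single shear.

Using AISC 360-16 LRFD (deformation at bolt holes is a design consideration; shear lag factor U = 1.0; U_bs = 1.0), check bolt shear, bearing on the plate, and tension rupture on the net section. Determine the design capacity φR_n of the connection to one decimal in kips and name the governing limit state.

40.2 kips (net-section rupture governs)

Bolt shear: A_b = π(0.625)²/4 = 0.3068 in². φR_n = 0.75 × 68 × 0.3068 × 6 × 1 = 93.9 kips.
Bearing (0.25 in plate, F_u = 70 ksi): end bolts L_c = 1.3125 − 0.6875/2 = 0.96875, R_n = min(1.2×0.96875×0.25×70, 2.4×0.625×0.25×70) = 20.344 kips/bolt; interior L_c = 2.125 − 0.6875 = 1.4375, R_n = 26.25 kips/bolt. φR_n = 0.75 × (2×20.344 + 4×26.25) = 109.3 kips.
Tension rupture (net): A_n = (4.5625 − 2×0.75)×0.25 = 0.76563 in² (U = 1.0, A_e = A_n). φR_n = 0.75 × 70 × 0.76563 = 40.2 kips.
Governing: min(93.9, 109.3, 40.2) = 40.2 kips → net-section rupture.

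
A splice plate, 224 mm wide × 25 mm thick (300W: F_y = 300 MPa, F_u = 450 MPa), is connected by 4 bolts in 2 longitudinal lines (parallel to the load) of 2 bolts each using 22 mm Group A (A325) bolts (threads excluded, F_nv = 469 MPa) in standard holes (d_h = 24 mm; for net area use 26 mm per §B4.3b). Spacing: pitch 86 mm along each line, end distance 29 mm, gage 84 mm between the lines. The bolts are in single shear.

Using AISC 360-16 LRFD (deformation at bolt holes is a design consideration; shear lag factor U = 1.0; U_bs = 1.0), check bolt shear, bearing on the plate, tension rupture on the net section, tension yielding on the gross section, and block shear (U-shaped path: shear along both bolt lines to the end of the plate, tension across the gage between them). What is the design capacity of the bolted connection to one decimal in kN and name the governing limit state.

Bolt shear: A_b = π(22)²/4 = 380.13 mm². φR_n = 0.75 × 469 × 380.13 × 4 × 1 = 534.8 kN.
Bearing (25 mm plate, F_u = 450 MPa): end bolts L_c = 29 − 24/2 = 17, R_n = min(1.2×17×25×450, 2.4×22×25×450) = 229.5 kN/bolt; interior L_c = 86 − 24 = 62, R_n = 594 kN/bolt. φR_n = 0.75 × (2×229.5 + 2×594) = 1235.3 kN.
Tension rupture (net): A_n = (224 − 2×26)×25 = 4300 mm² (U = 1.0, A_e = A_n). φR_n = 0.75 × 450 × 4300 = 1451.3 kN.
Tension yield (gross): A_g = 224×25 = 5600 mm². φR_n = 0.90 × 300 × 5600 = 1512.0 kN.
Block shear: shear path 2×[29+1×86] = 2×115 mm, A_gv = 5750, A_nv = 2×(115 − 1.5×26)×25 = 3800 mm²; tension across gage: (84 − 1×26)×25 = 1450 mm². R_n = min(0.6×450×3800, 0.6×300×5750) + 1.0×450×1450 = min(1026, 1035) + 652.5 = 1678.5 kN. φR_n = 0.75 × 1678.5 = 1258.9 kN.
Governing: min(534.8, 1235.3, 1451.3, 1512.0, 1258.9) = 534.8 kN → bolt shear.

534.8 kN (bolt shear governs)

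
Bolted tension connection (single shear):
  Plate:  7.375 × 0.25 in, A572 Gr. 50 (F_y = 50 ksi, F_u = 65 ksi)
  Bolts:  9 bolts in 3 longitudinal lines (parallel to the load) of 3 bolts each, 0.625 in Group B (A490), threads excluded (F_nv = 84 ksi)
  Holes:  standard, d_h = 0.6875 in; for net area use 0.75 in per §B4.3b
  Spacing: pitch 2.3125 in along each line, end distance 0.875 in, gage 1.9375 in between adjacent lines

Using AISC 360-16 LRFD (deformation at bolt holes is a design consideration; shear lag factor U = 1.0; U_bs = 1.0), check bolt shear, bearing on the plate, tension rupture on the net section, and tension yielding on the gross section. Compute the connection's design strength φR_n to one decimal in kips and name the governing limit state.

62.5 kips (net-section rupture governs)

Bolt shear: A_b = π(0.625)²/4 = 0.3068 in². φR_n = 0.75 × 84 × 0.3068 × 9 × 1 = 174.0 kips.
Bearing (0.25 in plate, F_u = 65 ksi): end bolts L_c = 0.875 − 0.6875/2 = 0.53125, R_n = min(1.2×0.53125×0.25×65, 2.4×0.625×0.25×65) = 10.359 kips/bolt; interior L_c = 2.3125 − 0.6875 = 1.625, R_n = 24.375 kips/bolt. φR_n = 0.75 × (3×10.359 + 6×24.375) = 133.0 kips.
Tension rupture (net): A_n = (7.375 − 3×0.75)×0.25 = 1.2813 in² (U = 1.0, A_e = A_n). φR_n = 0.75 × 65 × 1.2813 = 62.5 kips.
Tension yield (gross): A_g = 7.375×0.25 = 1.8438 in². φR_n = 0.90 × 50 × 1.8438 = 83.0 kips.
Governing: min(174.0, 133.0, 62.5, 83.0) = 62.5 kips → net-section rupture.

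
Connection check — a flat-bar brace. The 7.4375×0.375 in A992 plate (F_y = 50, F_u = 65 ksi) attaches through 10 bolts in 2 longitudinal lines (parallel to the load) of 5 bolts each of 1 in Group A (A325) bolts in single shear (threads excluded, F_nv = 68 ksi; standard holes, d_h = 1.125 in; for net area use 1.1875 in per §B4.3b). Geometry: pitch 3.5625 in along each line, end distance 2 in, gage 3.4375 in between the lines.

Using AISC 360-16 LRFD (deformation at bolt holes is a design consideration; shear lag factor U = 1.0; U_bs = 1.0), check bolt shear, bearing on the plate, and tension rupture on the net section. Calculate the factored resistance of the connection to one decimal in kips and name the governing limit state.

92.5 kips (net-section rupture governs)

Bolt shear: A_b = π(1)²/4 = 0.7854 in². φR_n = 0.75 × 68 × 0.7854 × 10 × 1 = 400.6 kips.
Bearing (0.375 in plate, F_u = 65 ksi): end bolts L_c = 2 − 1.125/2 = 1.4375, R_n = min(1.2×1.4375×0.375×65, 2.4×1×0.375×65) = 42.047 kips/bolt; interior L_c = 3.5625 − 1.125 = 2.4375, R_n = 58.5 kips/bolt. φR_n = 0.75 × (2×42.047 + 8×58.5) = 414.1 kips.
Tension rupture (net): A_n = (7.4375 − 2×1.1875)×0.375 = 1.8984 in² (U = 1.0, A_e = A_n). φR_n = 0.75 × 65 × 1.8984 = 92.5 kips.
Governing: min(400.6, 414.1, 92.5) = 92.5 kips → net-section rupture.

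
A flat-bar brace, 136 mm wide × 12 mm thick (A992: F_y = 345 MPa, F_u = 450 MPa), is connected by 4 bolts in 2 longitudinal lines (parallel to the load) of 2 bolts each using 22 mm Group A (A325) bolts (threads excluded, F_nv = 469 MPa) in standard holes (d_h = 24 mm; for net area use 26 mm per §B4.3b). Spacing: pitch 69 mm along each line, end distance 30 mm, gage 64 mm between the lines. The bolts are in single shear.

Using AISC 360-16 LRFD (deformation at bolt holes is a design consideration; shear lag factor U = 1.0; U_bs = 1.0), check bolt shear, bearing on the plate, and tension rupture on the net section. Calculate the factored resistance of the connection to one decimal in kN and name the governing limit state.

Bolt shear: A_b = π(22)²/4 = 380.13 mm². φR_n = 0.75 × 469 × 380.13 × 4 × 1 = 534.8 kN.
Bearing (12 mm plate, F_u = 450 MPa): end bolts L_c = 30 − 24/2 = 18, R_n = min(1.2×18×12×450, 2.4×22×12×450) = 116.64 kN/bolt; interior L_c = 69 − 24 = 45, R_n = 285.12 kN/bolt. φR_n = 0.75 × (2×116.64 + 2×285.12) = 602.6 kN.
Tension rupture (net): A_n = (136 − 2×26)×12 = 1008 mm² (U = 1.0, A_e = A_n). φR_n = 0.75 × 450 × 1008 = 340.2 kN.
Governing: min(534.8, 602.6, 340.2) = 340.2 kN → net-section rupture.

340.2 kN (net-section rupture governs)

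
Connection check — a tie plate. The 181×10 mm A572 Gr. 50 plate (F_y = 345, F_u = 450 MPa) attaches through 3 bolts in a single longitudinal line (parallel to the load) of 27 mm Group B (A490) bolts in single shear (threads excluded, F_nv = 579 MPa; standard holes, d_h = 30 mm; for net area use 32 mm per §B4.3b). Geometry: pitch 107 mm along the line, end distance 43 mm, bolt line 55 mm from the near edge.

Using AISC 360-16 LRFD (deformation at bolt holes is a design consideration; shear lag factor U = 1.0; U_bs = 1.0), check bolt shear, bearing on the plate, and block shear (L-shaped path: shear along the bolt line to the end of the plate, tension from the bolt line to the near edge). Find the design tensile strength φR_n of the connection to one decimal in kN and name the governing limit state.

490.1 kN (block shear governs)

Bolt shear: A_b = π(27)²/4 = 572.56 mm². φR_n = 0.75 × 579 × 572.56 × 3 × 1 = 745.9 kN.
Bearing (10 mm plate, F_u = 450 MPa): end bolts L_c = 43 − 30/2 = 28, R_n = min(1.2×28×10×450, 2.4×27×10×450) = 151.2 kN/bolt; interior L_c = 107 − 30 = 77, R_n = 291.6 kN/bolt. φR_n = 0.75 × (1×151.2 + 2×291.6) = 550.8 kN.
Block shear: shear path 1×[43+2×107] = 1×257 mm, A_gv = 2570, A_nv = 1×(257 − 2.5×32)×10 = 1770 mm²; tension to near edge: (55 − 0.5×32)×10 = 390 mm². R_n = min(0.6×450×1770, 0.6×345×2570) + 1.0×450×390 = min(477.9, 531.99) + 175.5 = 653.4 kN. φR_n = 0.75 × 653.4 = 490.1 kN.
Governing: min(745.9, 550.8, 490.1) = 490.1 kN → block shear.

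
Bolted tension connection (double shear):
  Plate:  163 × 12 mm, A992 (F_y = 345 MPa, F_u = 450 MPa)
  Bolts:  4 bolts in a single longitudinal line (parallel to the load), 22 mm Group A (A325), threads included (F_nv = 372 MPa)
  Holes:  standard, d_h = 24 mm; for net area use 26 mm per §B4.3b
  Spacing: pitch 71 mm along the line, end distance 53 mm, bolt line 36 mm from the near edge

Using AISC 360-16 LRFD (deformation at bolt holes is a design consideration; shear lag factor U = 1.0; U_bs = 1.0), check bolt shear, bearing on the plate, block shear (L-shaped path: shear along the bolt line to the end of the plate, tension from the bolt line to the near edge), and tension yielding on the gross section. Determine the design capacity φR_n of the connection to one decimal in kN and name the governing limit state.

518.4 kN (block shear governs)

Bolt shear: A_b = π(22)²/4 = 380.13 mm². φR_n = 0.75 × 372 × 380.13 × 4 × 2 = 848.5 kN.
Bearing (12 mm plate, F_u = 450 MPa): end bolts L_c = 53 − 24/2 = 41, R_n = min(1.2×41×12×450, 2.4×22×12×450) = 265.68 kN/bolt; interior L_c = 71 − 24 = 47, R_n = 285.12 kN/bolt. φR_n = 0.75 × (1×265.68 + 3×285.12) = 840.8 kN.
Block shear: shear path 1×[53+3×71] = 1×266 mm, A_gv = 3192, A_nv = 1×(266 − 3.5×26)×12 = 2100 mm²; tension to near edge: (36 − 0.5×26)×12 = 276 mm². R_n = min(0.6×450×2100, 0.6×345×3192) + 1.0×450×276 = min(567, 660.74) + 124.2 = 691.2 kN. φR_n = 0.75 × 691.2 = 518.4 kN.
Tension yield (gross): A_g = 163×12 = 1956 mm². φR_n = 0.90 × 345 × 1956 = 607.3 kN.
Governing: min(848.5, 840.8, 518.4, 607.3) = 518.4 kN → block shear.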